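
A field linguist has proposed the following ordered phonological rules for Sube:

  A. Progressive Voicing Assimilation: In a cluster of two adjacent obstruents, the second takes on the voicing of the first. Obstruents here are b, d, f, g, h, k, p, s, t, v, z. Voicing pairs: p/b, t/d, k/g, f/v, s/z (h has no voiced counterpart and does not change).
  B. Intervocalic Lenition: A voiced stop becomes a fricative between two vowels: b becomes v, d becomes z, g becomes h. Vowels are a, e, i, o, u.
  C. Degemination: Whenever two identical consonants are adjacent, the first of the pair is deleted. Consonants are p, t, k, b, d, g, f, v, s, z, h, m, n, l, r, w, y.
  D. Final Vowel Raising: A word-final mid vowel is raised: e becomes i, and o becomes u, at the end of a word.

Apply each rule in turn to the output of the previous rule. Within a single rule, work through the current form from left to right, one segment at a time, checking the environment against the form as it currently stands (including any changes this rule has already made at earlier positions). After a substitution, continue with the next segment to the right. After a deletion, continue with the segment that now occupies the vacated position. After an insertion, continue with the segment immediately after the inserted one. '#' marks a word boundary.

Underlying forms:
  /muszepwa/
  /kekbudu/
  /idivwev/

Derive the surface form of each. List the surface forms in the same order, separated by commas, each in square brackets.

[musepwa], [kekpuzu], [izivwev]

/muszepwa/:
  A Progressive Voicing Assimilation: [muszepwa] → [mussepwa]
  B Intervocalic Lenition: no change — [mussepwa]
  C Degemination: [mussepwa] → [musepwa]
  D Final Vowel Raising: no change — [musepwa]
/kekbudu/:
  A Progressive Voicing Assimilation: [kekbudu] → [kekpudu]
  B Intervocalic Lenition: [kekpudu] → [kekpuzu]
  C Degemination: no change — [kekpuzu]
  D Final Vowel Raising: no change — [kekpuzu]
/idivwev/:
  A Progressive Voicing Assimilation: no change — [idivwev]
  B Intervocalic Lenition: [idivwev] → [izivwev]
  C Degemination: no change — [izivwev]
  D Final Vowel Raising: no change — [izivwev]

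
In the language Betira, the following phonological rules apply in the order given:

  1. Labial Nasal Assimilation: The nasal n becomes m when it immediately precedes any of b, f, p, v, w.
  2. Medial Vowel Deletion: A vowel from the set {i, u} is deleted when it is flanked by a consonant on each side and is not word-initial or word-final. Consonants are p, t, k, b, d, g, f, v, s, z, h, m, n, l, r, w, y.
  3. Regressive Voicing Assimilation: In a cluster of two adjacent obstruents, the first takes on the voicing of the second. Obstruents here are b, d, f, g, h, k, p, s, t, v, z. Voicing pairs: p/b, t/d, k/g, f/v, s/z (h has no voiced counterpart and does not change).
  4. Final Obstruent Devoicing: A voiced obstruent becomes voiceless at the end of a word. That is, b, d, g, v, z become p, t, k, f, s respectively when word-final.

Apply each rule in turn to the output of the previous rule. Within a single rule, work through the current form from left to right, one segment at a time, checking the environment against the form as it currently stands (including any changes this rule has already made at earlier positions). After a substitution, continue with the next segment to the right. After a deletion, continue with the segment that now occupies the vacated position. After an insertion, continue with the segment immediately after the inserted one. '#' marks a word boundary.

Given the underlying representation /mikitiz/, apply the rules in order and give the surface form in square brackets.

[mkds]

1 Labial Nasal Assimilation: no change — [mikitiz]
2 Medial Vowel Deletion: [mikitiz] → [mktz]
3 Regressive Voicing Assimilation: [mktz] → [mkdz]
4 Final Obstruent Devoicing: [mkdz] → [mkds]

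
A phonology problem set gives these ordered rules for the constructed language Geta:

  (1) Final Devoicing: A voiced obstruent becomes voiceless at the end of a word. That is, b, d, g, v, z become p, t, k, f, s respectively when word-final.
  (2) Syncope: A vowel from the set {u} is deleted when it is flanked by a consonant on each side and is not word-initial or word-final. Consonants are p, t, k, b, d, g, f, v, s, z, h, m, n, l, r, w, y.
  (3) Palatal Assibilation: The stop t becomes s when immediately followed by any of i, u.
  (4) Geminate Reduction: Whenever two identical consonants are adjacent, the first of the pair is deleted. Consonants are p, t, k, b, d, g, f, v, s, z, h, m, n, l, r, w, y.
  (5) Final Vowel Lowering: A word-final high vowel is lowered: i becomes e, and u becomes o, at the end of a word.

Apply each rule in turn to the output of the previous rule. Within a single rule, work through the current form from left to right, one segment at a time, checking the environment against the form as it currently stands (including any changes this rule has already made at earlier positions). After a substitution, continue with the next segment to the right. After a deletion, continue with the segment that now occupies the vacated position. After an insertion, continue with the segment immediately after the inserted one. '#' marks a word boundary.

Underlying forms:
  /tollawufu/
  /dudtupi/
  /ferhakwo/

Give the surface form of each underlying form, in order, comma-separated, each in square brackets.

[tolawfo], [dtpe], [ferhakwo]

/tollawufu/:
  (1) Final Devoicing: no change — [tollawufu]
  (2) Syncope: [tollawufu] → [tollawfu]
  (3) Palatal Assibilation: no change — [tollawfu]
  (4) Geminate Reduction: [tollawfu] → [tolawfu]
  (5) Final Vowel Lowering: [tolawfu] → [tolawfo]
/dudtupi/:
  (1) Final Devoicing: no change — [dudtupi]
  (2) Syncope: [dudtupi] → [ddtpi]
  (3) Palatal Assibilation: no change — [ddtpi]
  (4) Geminate Reduction: [ddtpi] → [dtpi]
  (5) Final Vowel Lowering: [dtpi] → [dtpe]
/ferhakwo/:
  (1) Final Devoicing: no change — [ferhakwo]
  (2) Syncope: no change — [ferhakwo]
  (3) Palatal Assibilation: no change — [ferhakwo]
  (4) Geminate Reduction: no change — [ferhakwo]
  (5) Final Vowel Lowering: no change — [ferhakwo]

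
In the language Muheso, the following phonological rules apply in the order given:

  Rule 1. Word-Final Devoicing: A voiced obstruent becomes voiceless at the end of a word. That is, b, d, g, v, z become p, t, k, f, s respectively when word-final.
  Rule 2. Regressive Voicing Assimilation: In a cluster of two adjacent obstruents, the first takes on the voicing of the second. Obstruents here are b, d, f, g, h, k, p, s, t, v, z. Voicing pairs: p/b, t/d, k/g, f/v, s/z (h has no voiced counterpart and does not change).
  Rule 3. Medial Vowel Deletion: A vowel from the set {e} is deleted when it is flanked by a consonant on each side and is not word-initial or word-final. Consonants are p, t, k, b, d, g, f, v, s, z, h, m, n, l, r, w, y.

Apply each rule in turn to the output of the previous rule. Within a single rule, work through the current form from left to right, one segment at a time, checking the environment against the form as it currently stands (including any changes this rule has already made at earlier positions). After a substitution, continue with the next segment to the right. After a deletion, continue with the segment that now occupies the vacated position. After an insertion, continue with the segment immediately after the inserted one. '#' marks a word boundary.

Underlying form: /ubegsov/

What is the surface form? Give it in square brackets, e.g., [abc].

Rule 1 Word-Final Devoicing: [ubegsov] → [ubegsof]
Rule 2 Regressive Voicing Assimilation: [ubegsof] → [ubeksof]
Rule 3 Medial Vowel Deletion: [ubeksof] → [ubksof]

[ubksof]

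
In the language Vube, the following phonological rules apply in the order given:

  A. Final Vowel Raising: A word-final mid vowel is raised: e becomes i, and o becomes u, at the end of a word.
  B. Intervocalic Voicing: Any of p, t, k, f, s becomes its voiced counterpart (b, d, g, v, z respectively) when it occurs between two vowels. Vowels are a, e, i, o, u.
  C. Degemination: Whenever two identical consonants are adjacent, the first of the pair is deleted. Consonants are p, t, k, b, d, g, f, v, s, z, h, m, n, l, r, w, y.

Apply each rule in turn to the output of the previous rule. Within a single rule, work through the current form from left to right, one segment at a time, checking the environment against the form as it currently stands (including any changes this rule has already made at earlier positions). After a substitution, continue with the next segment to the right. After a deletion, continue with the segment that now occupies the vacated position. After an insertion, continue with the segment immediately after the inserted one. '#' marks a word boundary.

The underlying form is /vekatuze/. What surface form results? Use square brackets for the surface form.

A Final Vowel Raising: [vekatuze] → [vekatuzi]
B Intervocalic Voicing: [vekatuzi] → [vegaduzi]
C Degemination: no change — [vegaduzi]

[vegaduzi]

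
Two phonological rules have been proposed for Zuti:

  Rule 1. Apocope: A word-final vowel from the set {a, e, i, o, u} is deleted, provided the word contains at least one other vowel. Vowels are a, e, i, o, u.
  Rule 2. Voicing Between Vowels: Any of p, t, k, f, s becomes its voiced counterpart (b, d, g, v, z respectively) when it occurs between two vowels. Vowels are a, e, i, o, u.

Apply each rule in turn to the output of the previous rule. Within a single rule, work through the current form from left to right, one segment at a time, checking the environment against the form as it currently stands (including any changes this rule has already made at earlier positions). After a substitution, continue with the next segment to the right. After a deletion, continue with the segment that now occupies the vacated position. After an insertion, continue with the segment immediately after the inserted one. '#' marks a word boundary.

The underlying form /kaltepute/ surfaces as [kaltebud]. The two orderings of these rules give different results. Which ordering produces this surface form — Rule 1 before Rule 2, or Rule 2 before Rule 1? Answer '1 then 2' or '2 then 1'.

Order 1 then 2:
  1 Apocope: [kaltepute] → [kalteput]
  2 Voicing Between Vowels: [kalteput] → [kaltebut]
  result: [kaltebut]
Order 2 then 1:
  2 Voicing Between Vowels: [kaltepute] → [kaltebude]
  1 Apocope: [kaltebude] → [kaltebud]
  result: [kaltebud]

2 then 1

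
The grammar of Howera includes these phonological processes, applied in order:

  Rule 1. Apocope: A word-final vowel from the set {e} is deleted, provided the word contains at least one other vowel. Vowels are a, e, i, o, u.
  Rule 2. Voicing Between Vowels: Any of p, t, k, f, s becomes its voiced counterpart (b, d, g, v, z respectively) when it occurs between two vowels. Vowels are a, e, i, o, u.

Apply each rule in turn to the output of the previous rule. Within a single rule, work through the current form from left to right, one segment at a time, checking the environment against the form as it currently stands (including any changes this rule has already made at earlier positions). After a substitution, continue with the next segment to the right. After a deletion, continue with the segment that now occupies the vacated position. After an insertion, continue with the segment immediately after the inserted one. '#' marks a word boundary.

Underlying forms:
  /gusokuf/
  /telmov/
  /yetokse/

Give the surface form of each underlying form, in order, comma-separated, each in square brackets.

[guzoguf], [telmov], [yedoks]

/gusokuf/:
  Rule 1 Apocope: no change — [gusokuf]
  Rule 2 Voicing Between Vowels: [gusokuf] → [guzoguf]
/telmov/:
  Rule 1 Apocope: no change — [telmov]
  Rule 2 Voicing Between Vowels: no change — [telmov]
/yetokse/:
  Rule 1 Apocope: [yetokse] → [yetoks]
  Rule 2 Voicing Between Vowels: [yetoks] → [yedoks]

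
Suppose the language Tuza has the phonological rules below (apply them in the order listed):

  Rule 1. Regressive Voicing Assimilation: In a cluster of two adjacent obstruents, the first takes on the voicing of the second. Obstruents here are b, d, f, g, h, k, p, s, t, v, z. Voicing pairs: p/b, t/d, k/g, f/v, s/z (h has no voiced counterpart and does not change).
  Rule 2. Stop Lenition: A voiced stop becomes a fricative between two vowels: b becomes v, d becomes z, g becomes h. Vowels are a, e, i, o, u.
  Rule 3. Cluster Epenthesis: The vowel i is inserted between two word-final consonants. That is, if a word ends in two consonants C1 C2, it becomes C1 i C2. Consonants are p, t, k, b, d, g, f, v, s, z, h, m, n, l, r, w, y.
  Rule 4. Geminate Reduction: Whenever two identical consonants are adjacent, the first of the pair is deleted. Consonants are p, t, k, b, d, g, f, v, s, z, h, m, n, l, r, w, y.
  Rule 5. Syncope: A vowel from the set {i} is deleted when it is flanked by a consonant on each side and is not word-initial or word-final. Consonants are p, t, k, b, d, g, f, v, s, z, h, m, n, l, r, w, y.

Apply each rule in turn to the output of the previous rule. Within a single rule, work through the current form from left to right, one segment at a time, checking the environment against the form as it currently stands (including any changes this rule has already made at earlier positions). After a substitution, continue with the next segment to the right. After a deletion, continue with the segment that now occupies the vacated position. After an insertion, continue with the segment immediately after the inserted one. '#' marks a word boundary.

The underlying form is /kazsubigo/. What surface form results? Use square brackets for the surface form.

Rule 1 Regressive Voicing Assimilation: [kazsubigo] → [kassubigo]
Rule 2 Stop Lenition: [kassubigo] → [kassuviho]
Rule 3 Cluster Epenthesis: no change — [kassuviho]
Rule 4 Geminate Reduction: [kassuviho] → [kasuviho]
Rule 5 Syncope: [kasuviho] → [kasuvho]

[kasuvho]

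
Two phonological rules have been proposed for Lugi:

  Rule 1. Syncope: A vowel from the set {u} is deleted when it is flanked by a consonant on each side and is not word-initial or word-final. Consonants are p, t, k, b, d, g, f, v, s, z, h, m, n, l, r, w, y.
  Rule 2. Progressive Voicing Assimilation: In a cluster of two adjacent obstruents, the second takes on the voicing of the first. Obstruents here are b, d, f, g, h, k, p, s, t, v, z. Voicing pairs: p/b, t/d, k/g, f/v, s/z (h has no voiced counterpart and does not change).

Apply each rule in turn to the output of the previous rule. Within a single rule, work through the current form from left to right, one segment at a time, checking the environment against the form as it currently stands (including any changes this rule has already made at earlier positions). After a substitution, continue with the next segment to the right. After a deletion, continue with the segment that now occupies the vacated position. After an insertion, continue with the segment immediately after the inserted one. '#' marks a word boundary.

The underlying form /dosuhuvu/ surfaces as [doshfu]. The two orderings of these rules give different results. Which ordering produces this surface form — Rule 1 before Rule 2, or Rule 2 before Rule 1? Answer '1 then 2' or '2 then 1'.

Order 1 then 2:
  1 Syncope: [dosuhuvu] → [doshvu]
  2 Progressive Voicing Assimilation: [doshvu] → [doshfu]
  result: [doshfu]
Order 2 then 1:
  2 Progressive Voicing Assimilation: no change — [dosuhuvu]
  1 Syncope: [dosuhuvu] → [doshvu]
  result: [doshvu]

1 then 2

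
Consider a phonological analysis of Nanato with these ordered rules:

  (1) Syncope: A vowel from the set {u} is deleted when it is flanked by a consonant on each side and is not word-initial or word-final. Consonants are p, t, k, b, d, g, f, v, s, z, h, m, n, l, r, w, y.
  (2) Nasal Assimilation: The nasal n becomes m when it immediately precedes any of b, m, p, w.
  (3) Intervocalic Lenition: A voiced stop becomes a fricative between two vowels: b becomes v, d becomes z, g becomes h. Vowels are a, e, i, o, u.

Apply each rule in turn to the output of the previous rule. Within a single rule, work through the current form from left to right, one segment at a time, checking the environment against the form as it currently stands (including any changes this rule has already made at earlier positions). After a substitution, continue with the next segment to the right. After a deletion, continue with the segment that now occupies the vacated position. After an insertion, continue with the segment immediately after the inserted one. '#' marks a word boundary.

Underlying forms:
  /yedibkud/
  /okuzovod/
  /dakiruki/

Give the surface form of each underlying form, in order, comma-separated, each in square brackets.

/yedibkud/:
  (1) Syncope: [yedibkud] → [yedibkd]
  (2) Nasal Assimilation: no change — [yedibkd]
  (3) Intervocalic Lenition: [yedibkd] → [yezibkd]
/okuzovod/:
  (1) Syncope: [okuzovod] → [okzovod]
  (2) Nasal Assimilation: no change — [okzovod]
  (3) Intervocalic Lenition: no change — [okzovod]
/dakiruki/:
  (1) Syncope: [dakiruki] → [dakirki]
  (2) Nasal Assimilation: no change — [dakirki]
  (3) Intervocalic Lenition: no change — [dakirki]

[yezibkd], [okzovod], [dakirki]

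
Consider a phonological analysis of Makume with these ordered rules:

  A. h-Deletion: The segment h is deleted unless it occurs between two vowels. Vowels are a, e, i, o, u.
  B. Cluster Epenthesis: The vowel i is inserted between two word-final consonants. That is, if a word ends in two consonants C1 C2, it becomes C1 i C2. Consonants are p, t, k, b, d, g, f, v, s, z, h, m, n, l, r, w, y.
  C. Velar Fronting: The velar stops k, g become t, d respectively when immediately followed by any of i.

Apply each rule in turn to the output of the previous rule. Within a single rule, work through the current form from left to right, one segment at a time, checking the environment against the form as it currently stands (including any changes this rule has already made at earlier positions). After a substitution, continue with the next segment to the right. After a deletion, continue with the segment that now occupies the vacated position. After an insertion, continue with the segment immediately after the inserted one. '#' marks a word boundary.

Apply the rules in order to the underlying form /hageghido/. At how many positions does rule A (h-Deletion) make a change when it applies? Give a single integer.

2

A h-Deletion: [hageghido] → [agegido]
B Cluster Epenthesis: no change — [agegido]
C Velar Fronting: [agegido] → [agedido]
Rule A changed 2 position(s).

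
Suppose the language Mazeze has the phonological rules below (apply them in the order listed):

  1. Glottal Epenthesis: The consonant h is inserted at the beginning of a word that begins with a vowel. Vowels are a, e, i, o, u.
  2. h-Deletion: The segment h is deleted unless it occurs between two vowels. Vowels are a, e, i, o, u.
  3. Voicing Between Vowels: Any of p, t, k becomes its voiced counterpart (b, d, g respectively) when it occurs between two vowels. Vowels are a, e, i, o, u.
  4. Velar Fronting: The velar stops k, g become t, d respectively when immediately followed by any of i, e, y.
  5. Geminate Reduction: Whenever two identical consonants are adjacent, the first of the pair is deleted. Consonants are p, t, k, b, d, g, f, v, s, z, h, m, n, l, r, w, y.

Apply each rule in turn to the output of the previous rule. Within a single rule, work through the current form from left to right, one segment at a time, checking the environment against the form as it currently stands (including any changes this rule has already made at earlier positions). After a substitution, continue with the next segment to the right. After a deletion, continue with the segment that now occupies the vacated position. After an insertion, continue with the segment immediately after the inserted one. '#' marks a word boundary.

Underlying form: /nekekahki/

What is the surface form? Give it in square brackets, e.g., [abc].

1 Glottal Epenthesis: no change — [nekekahki]
2 h-Deletion: [nekekahki] → [nekekaki]
3 Voicing Between Vowels: [nekekaki] → [negegagi]
4 Velar Fronting: [negegagi] → [nedegadi]
5 Geminate Reduction: no change — [nedegadi]

[nedegadi]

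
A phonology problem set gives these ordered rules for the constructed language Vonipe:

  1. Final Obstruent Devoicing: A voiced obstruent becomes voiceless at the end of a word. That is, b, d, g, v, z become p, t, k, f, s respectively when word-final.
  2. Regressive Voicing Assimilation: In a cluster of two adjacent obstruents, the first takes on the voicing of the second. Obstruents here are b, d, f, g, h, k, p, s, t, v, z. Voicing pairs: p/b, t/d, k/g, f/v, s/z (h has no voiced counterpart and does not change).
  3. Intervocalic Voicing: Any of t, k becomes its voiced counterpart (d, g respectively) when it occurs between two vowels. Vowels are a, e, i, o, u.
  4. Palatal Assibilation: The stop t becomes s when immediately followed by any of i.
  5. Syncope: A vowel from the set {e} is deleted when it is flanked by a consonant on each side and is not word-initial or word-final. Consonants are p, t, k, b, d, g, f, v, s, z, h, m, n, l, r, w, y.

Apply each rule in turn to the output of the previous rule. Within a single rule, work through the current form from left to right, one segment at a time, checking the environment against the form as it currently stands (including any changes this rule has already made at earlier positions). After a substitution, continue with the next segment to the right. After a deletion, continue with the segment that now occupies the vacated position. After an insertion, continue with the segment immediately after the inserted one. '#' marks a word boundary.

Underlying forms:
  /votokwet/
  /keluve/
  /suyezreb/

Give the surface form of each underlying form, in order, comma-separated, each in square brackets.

/votokwet/:
  1 Final Obstruent Devoicing: no change — [votokwet]
  2 Regressive Voicing Assimilation: no change — [votokwet]
  3 Intervocalic Voicing: [votokwet] → [vodokwet]
  4 Palatal Assibilation: no change — [vodokwet]
  5 Syncope: [vodokwet] → [vodokwt]
/keluve/:
  1 Final Obstruent Devoicing: no change — [keluve]
  2 Regressive Voicing Assimilation: no change — [keluve]
  3 Intervocalic Voicing: no change — [keluve]
  4 Palatal Assibilation: no change — [keluve]
  5 Syncope: [keluve] → [kluve]
/suyezreb/:
  1 Final Obstruent Devoicing: [suyezreb] → [suyezrep]
  2 Regressive Voicing Assimilation: no change — [suyezrep]
  3 Intervocalic Voicing: no change — [suyezrep]
  4 Palatal Assibilation: no change — [suyezrep]
  5 Syncope: [suyezrep] → [suyzrp]

[vodokwt], [kluve], [suyzrp]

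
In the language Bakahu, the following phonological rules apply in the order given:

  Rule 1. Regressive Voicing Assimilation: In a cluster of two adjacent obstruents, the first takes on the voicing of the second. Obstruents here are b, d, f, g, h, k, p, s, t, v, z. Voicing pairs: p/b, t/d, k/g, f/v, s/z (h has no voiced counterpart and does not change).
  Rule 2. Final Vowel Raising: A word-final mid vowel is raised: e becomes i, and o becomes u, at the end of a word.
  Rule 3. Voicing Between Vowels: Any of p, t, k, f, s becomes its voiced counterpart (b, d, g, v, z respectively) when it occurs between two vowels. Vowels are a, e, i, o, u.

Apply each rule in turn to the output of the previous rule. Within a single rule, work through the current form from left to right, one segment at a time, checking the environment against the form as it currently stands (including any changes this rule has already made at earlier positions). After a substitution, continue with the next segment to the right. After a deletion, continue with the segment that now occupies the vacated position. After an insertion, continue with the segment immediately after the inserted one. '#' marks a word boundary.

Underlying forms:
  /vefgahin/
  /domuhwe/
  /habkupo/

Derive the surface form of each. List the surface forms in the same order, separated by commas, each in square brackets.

[vevgahin], [domuhwi], [hapkubu]

/vefgahin/:
  Rule 1 Regressive Voicing Assimilation: [vefgahin] → [vevgahin]
  Rule 2 Final Vowel Raising: no change — [vevgahin]
  Rule 3 Voicing Between Vowels: no change — [vevgahin]
/domuhwe/:
  Rule 1 Regressive Voicing Assimilation: no change — [domuhwe]
  Rule 2 Final Vowel Raising: [domuhwe] → [domuhwi]
  Rule 3 Voicing Between Vowels: no change — [domuhwi]
/habkupo/:
  Rule 1 Regressive Voicing Assimilation: [habkupo] → [hapkupo]
  Rule 2 Final Vowel Raising: [hapkupo] → [hapkupu]
  Rule 3 Voicing Between Vowels: [hapkupu] → [hapkubu]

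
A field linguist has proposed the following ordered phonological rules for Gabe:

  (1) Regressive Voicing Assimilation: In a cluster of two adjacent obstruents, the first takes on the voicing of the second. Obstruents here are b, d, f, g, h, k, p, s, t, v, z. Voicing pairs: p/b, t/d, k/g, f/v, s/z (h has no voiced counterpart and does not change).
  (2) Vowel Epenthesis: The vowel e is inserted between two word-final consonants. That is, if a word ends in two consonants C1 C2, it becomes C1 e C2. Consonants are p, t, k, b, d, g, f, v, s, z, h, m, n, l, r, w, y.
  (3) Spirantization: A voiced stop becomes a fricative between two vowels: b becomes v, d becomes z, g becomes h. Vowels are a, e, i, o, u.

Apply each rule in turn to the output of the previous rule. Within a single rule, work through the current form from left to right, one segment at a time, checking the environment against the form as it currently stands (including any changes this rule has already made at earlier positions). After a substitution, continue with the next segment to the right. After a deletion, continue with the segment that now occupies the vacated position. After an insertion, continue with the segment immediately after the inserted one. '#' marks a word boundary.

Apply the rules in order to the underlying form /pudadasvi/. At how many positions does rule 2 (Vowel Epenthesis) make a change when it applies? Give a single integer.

0

(1) Regressive Voicing Assimilation: [pudadasvi] → [pudadazvi]
(2) Vowel Epenthesis: no change — [pudadazvi]
(3) Spirantization: [pudadazvi] → [puzazazvi]
Rule 2 changed 0 position(s).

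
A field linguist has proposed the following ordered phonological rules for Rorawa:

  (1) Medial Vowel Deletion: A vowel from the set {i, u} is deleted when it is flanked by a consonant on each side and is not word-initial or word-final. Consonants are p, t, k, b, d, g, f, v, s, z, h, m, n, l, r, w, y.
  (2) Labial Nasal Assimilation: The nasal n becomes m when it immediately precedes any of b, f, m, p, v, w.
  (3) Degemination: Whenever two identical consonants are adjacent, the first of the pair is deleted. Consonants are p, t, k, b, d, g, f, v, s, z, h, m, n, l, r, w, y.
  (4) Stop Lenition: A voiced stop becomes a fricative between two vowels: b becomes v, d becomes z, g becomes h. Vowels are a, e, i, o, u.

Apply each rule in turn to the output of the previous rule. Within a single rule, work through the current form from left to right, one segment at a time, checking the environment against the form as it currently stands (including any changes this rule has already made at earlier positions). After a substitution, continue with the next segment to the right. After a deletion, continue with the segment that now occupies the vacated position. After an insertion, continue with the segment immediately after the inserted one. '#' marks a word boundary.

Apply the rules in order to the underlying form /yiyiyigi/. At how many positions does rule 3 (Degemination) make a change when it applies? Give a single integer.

2

(1) Medial Vowel Deletion: [yiyiyigi] → [yyygi]
(2) Labial Nasal Assimilation: no change — [yyygi]
(3) Degemination: [yyygi] → [ygi]
(4) Stop Lenition: no change — [ygi]
Rule 3 changed 2 position(s).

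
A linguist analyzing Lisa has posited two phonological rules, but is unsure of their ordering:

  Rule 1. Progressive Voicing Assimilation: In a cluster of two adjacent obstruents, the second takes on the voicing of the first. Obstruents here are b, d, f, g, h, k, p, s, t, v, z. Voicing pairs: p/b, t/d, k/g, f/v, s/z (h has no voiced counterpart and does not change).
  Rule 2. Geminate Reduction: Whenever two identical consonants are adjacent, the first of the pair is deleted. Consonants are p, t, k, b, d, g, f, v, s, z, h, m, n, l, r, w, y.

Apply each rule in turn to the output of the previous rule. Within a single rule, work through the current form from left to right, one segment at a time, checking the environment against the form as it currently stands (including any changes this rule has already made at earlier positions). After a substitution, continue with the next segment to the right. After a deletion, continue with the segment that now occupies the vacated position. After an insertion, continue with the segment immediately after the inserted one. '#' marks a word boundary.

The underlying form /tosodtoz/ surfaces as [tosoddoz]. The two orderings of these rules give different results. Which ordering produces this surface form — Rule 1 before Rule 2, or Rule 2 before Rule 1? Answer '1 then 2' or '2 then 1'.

Order 1 then 2:
  1 Progressive Voicing Assimilation: [tosodtoz] → [tosoddoz]
  2 Geminate Reduction: [tosoddoz] → [tosodoz]
  result: [tosodoz]
Order 2 then 1:
  2 Geminate Reduction: no change — [tosodtoz]
  1 Progressive Voicing Assimilation: [tosodtoz] → [tosoddoz]
  result: [tosoddoz]

2 then 1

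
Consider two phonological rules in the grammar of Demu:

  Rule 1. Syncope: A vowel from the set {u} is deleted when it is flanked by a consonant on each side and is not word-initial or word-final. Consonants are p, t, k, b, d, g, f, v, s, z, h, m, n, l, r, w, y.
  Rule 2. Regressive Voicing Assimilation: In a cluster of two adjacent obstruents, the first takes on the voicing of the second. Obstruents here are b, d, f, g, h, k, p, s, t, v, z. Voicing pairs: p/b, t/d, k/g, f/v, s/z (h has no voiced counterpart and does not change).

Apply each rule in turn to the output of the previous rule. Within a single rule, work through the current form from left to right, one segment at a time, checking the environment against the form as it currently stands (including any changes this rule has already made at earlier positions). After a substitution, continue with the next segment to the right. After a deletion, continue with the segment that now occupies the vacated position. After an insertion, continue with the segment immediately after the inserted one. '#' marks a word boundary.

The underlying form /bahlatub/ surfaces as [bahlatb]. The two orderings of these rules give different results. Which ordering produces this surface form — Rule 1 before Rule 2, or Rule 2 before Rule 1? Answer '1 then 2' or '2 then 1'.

2 then 1

Order 1 then 2:
  1 Syncope: [bahlatub] → [bahlatb]
  2 Regressive Voicing Assimilation: [bahlatb] → [bahladb]
  result: [bahladb]
Order 2 then 1:
  2 Regressive Voicing Assimilation: no change — [bahlatub]
  1 Syncope: [bahlatub] → [bahlatb]
  result: [bahlatb]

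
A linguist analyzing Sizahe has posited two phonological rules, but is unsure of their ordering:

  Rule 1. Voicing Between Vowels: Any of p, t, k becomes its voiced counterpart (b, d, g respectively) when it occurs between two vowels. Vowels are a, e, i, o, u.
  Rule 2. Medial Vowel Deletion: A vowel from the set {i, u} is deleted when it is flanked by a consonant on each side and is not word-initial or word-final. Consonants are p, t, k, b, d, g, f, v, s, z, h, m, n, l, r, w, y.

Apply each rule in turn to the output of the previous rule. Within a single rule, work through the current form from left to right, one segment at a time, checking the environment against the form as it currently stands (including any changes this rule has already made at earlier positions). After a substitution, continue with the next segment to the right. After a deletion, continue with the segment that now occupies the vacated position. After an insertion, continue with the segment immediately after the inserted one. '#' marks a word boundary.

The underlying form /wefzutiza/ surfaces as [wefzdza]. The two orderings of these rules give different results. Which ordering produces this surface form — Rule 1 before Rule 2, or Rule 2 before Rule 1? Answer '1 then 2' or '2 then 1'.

1 then 2

Order 1 then 2:
  1 Voicing Between Vowels: [wefzutiza] → [wefzudiza]
  2 Medial Vowel Deletion: [wefzudiza] → [wefzdza]
  result: [wefzdza]
Order 2 then 1:
  2 Medial Vowel Deletion: [wefzutiza] → [wefztza]
  1 Voicing Between Vowels: no change — [wefztza]
  result: [wefztza]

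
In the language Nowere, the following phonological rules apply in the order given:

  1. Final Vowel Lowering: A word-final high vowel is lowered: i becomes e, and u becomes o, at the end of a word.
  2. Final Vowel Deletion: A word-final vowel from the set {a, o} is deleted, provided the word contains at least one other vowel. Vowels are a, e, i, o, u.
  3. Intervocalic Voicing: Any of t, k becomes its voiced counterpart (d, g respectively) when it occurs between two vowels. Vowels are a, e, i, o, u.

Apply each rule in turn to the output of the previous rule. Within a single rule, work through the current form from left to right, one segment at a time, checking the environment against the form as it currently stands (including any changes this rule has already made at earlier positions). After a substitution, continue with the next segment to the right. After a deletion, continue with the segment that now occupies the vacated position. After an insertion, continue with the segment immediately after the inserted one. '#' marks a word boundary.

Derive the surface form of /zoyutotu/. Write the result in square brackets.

[zoyudot]

1 Final Vowel Lowering: [zoyutotu] → [zoyutoto]
2 Final Vowel Deletion: [zoyutoto] → [zoyutot]
3 Intervocalic Voicing: [zoyutot] → [zoyudot]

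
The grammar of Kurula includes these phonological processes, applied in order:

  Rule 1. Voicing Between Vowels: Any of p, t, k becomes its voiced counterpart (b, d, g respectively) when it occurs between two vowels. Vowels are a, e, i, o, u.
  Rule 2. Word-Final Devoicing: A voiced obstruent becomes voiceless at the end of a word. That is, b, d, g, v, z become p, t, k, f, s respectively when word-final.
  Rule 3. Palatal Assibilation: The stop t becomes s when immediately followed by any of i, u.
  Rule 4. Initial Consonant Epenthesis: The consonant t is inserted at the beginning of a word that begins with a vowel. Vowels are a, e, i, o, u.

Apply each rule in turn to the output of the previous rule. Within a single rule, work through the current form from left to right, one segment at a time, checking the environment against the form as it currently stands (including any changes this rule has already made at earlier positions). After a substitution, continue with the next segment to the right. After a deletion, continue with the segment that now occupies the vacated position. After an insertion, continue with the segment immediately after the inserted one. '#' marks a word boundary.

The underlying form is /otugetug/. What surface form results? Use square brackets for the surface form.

[todugeduk]

Rule 1 Voicing Between Vowels: [otugetug] → [odugedug]
Rule 2 Word-Final Devoicing: [odugedug] → [odugeduk]
Rule 3 Palatal Assibilation: no change — [odugeduk]
Rule 4 Initial Consonant Epenthesis: [odugeduk] → [todugeduk]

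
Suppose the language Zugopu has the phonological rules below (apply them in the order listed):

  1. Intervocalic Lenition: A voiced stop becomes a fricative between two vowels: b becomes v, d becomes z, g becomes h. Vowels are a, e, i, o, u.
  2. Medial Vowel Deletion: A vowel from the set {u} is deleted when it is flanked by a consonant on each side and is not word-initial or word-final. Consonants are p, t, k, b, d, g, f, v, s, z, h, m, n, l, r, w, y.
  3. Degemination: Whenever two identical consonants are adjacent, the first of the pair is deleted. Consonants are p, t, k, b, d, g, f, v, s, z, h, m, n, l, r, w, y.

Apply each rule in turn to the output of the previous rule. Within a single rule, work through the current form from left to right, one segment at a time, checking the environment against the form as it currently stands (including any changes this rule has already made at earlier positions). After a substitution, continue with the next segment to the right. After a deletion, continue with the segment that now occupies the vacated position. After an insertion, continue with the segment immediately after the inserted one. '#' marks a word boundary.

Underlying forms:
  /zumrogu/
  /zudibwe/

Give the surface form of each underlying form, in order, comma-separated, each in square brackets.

/zumrogu/:
  1 Intervocalic Lenition: [zumrogu] → [zumrohu]
  2 Medial Vowel Deletion: [zumrohu] → [zmrohu]
  3 Degemination: no change — [zmrohu]
/zudibwe/:
  1 Intervocalic Lenition: [zudibwe] → [zuzibwe]
  2 Medial Vowel Deletion: [zuzibwe] → [zzibwe]
  3 Degemination: [zzibwe] → [zibwe]

[zmrohu], [zibwe]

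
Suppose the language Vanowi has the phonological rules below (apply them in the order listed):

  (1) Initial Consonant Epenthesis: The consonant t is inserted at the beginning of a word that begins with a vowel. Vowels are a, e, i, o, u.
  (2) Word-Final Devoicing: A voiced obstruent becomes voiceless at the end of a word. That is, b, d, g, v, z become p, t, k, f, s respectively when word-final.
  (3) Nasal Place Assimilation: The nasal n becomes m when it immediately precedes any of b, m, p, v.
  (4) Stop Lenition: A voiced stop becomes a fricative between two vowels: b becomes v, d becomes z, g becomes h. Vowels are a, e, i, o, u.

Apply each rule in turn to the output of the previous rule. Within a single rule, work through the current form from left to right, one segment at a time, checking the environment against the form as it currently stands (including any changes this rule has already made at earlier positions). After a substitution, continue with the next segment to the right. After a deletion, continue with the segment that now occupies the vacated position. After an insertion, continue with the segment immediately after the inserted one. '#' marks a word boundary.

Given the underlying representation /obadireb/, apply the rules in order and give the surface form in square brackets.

(1) Initial Consonant Epenthesis: [obadireb] → [tobadireb]
(2) Word-Final Devoicing: [tobadireb] → [tobadirep]
(3) Nasal Place Assimilation: no change — [tobadirep]
(4) Stop Lenition: [tobadirep] → [tovazirep]

[tovazirep]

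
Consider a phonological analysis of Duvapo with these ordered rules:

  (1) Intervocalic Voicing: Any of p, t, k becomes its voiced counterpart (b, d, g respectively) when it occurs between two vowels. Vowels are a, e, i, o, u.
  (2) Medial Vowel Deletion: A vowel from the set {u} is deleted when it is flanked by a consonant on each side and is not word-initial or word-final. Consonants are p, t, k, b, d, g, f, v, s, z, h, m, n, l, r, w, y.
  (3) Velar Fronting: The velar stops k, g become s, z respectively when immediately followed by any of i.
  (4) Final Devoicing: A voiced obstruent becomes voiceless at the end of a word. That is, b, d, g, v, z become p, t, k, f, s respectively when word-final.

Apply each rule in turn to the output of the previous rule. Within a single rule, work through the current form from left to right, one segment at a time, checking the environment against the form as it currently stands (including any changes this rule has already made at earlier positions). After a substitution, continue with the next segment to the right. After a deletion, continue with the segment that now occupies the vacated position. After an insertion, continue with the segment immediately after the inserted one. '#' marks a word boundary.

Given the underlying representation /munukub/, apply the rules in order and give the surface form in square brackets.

(1) Intervocalic Voicing: [munukub] → [munugub]
(2) Medial Vowel Deletion: [munugub] → [mngb]
(3) Velar Fronting: no change — [mngb]
(4) Final Devoicing: [mngb] → [mngp]

[mngp]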